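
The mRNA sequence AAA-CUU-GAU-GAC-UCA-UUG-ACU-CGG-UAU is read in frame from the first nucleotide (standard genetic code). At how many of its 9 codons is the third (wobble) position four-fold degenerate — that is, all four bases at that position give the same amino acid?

4

Codon 1 AAA (Lys): third position 2-fold.
Codon 2 CUU (Leu): third position 4-fold.
Codon 3 GAU (Asp): third position 2-fold.
Codon 4 GAC (Asp): third position 2-fold.
Codon 5 UCA (Ser): third position 4-fold.
Codon 6 UUG (Leu): third position 2-fold.
Codon 7 ACU (Thr): third position 4-fold.
Codon 8 CGG (Arg): third position 4-fold.
Codon 9 UAU (Tyr): third position 2-fold.
Four-fold degenerate third positions: 4.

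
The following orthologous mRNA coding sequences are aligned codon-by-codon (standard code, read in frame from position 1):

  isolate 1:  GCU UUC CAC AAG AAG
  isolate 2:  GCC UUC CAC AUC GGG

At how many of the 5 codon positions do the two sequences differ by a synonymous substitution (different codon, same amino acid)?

1

Codon 1: GCU Ala / GCC Ala — synonymous.
Codon 2: UUC Phe / UUC Phe — identical.
Codon 3: CAC His / CAC His — identical.
Codon 4: AAG Lys / AUC Ile — nonsynonymous.
Codon 5: AAG Lys / GGG Gly — nonsynonymous.
Synonymous differences: 1.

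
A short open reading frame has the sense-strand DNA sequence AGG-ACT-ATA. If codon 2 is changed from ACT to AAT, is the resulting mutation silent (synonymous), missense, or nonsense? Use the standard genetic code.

missense

Position 5 falls in codon 2: ACT → Thr.
After the substitution the codon is AAT → Asn.
Thr ≠ Asn, so this is a missense mutation.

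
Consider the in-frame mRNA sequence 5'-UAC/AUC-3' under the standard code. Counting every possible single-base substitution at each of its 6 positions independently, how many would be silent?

Codon 1 (UAC, Tyr): 1 synonymous substitution.
Codon 2 (AUC, Ile): 2 synonymous substitutions.
Total: 1 + 2 = 3.

3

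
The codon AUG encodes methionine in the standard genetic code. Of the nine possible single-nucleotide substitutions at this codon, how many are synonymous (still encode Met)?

0

Position 1: none → 0 synonymous.
Position 2: none → 0 synonymous.
Position 3: none → 0 synonymous.
Total: 0 + 0 + 0 = 0.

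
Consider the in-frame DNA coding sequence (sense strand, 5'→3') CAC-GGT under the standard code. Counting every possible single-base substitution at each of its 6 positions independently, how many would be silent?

Codon 1 (CAC, His): 1 synonymous substitution.
Codon 2 (GGT, Gly): 3 synonymous substitutions.
Total: 1 + 3 = 4.

4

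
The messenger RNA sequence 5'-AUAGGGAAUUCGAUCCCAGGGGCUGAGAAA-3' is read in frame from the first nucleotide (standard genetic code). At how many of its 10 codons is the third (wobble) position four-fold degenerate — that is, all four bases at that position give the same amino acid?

5

Codon 1 AUA (Ile): third position 3-fold.
Codon 2 GGG (Gly): third position 4-fold.
Codon 3 AAU (Asn): third position 2-fold.
Codon 4 UCG (Ser): third position 4-fold.
Codon 5 AUC (Ile): third position 3-fold.
Codon 6 CCA (Pro): third position 4-fold.
Codon 7 GGG (Gly): third position 4-fold.
Codon 8 GCU (Ala): third position 4-fold.
Codon 9 GAG (Glu): third position 2-fold.
Codon 10 AAA (Lys): third position 2-fold.
Four-fold degenerate third positions: 5.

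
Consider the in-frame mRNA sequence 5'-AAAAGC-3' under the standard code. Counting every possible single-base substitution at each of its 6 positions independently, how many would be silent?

Codon 1 (AAA, Lys): 1 synonymous substitution.
Codon 2 (AGC, Ser): 1 synonymous substitution.
Total: 1 + 1 = 2.

2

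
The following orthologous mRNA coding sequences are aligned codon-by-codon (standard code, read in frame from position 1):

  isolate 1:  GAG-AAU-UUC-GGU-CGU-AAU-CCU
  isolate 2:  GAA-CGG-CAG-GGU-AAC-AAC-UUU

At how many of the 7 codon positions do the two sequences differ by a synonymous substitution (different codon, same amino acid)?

2

Codon 1: GAG Glu / GAA Glu — synonymous.
Codon 2: AAU Asn / CGG Arg — nonsynonymous.
Codon 3: UUC Phe / CAG Gln — nonsynonymous.
Codon 4: GGU Gly / GGU Gly — identical.
Codon 5: CGU Arg / AAC Asn — nonsynonymous.
Codon 6: AAU Asn / AAC Asn — synonymous.
Codon 7: CCU Pro / UUU Phe — nonsynonymous.
Synonymous differences: 2.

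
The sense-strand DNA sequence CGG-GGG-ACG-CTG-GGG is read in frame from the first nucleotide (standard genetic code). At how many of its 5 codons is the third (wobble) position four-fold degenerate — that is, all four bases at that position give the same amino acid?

5

Codon 1 CGG (Arg): third position 4-fold.
Codon 2 GGG (Gly): third position 4-fold.
Codon 3 ACG (Thr): third position 4-fold.
Codon 4 CTG (Leu): third position 4-fold.
Codon 5 GGG (Gly): third position 4-fold.
Four-fold degenerate third positions: 5.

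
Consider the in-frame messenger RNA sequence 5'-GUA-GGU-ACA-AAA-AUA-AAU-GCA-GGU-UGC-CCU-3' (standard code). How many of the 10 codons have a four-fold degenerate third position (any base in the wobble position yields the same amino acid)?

Codon 1 GUA (Val): third position 4-fold.
Codon 2 GGU (Gly): third position 4-fold.
Codon 3 ACA (Thr): third position 4-fold.
Codon 4 AAA (Lys): third position 2-fold.
Codon 5 AUA (Ile): third position 3-fold.
Codon 6 AAU (Asn): third position 2-fold.
Codon 7 GCA (Ala): third position 4-fold.
Codon 8 GGU (Gly): third position 4-fold.
Codon 9 UGC (Cys): third position 2-fold.
Codon 10 CCU (Pro): third position 4-fold.
Four-fold degenerate third positions: 6.

6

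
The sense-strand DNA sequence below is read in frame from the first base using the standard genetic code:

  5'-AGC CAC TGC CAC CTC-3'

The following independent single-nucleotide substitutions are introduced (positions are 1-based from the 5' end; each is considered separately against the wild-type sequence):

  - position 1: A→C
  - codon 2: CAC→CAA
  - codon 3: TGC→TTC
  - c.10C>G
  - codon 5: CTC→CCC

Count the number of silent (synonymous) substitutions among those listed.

Codon 1: AGC (Ser) → CGC (Arg) — missense.
Codon 2: CAC (His) → CAA (Gln) — missense.
Codon 3: TGC (Cys) → TTC (Phe) — missense.
Codon 4: CAC (His) → GAC (Asp) — missense.
Codon 5: CTC (Leu) → CCC (Pro) — missense.
Synonymous: 0 of 5.

0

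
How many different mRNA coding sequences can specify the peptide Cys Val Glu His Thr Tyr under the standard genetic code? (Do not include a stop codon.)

256

Cys: 2 codons.
Val: 4 codons.
Glu: 2 codons.
His: 2 codons.
Thr: 4 codons.
Tyr: 2 codons.
2 × 4 × 2 × 2 × 4 × 2 = 256.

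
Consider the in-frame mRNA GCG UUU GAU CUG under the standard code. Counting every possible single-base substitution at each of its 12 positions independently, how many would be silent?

9

Codon 1 (GCG, Ala): 3 synonymous substitutions.
Codon 2 (UUU, Phe): 1 synonymous substitution.
Codon 3 (GAU, Asp): 1 synonymous substitution.
Codon 4 (CUG, Leu): 4 synonymous substitutions.
Total: 3 + 1 + 1 + 4 = 9.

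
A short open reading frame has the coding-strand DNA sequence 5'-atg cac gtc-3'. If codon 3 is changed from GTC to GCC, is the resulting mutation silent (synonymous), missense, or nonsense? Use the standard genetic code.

Position 8 falls in codon 3: GTC → Val.
After the substitution the codon is GCC → Ala.
Val ≠ Ala, so this is a missense mutation.

missense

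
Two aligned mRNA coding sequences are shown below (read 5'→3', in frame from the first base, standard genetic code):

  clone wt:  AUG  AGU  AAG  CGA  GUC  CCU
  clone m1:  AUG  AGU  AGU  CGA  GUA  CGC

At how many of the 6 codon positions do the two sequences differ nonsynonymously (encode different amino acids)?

Codon 1: AUG Met / AUG Met — identical.
Codon 2: AGU Ser / AGU Ser — identical.
Codon 3: AAG Lys / AGU Ser — nonsynonymous.
Codon 4: CGA Arg / CGA Arg — identical.
Codon 5: GUC Val / GUA Val — synonymous.
Codon 6: CCU Pro / CGC Arg — nonsynonymous.
Nonsynonymous differences: 2.

2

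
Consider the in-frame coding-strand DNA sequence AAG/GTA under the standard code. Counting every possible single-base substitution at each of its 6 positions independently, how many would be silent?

Codon 1 (AAG, Lys): 1 synonymous substitution.
Codon 2 (GTA, Val): 3 synonymous substitutions.
Total: 1 + 3 = 4.

4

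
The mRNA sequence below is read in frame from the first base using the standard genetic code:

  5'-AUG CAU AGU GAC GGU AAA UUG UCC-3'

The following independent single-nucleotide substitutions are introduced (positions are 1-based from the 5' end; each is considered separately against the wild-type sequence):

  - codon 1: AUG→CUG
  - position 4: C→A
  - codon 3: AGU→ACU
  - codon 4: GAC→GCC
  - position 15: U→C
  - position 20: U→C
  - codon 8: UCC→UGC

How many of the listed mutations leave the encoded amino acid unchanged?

1

Codon 1: AUG (Met) → CUG (Leu) — missense.
Codon 2: CAU (His) → AAU (Asn) — missense.
Codon 3: AGU (Ser) → ACU (Thr) — missense.
Codon 4: GAC (Asp) → GCC (Ala) — missense.
Codon 5: GGU (Gly) → GGC (Gly) — synonymous.
Codon 7: UUG (Leu) → UCG (Ser) — missense.
Codon 8: UCC (Ser) → UGC (Cys) — missense.
Synonymous: 1 of 7.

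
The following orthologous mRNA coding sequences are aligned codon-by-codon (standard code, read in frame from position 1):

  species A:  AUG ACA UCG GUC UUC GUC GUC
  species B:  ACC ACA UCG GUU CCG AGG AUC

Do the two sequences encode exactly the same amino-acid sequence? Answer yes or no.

no

Codon 1: AUG Met / ACC Thr — nonsynonymous.
Codon 2: ACA Thr / ACA Thr — identical.
Codon 3: UCG Ser / UCG Ser — identical.
Codon 4: GUC Val / GUU Val — synonymous.
Codon 5: UUC Phe / CCG Pro — nonsynonymous.
Codon 6: GUC Val / AGG Arg — nonsynonymous.
Codon 7: GUC Val / AUC Ile — nonsynonymous.
Nonsynonymous differences: 4 → different protein.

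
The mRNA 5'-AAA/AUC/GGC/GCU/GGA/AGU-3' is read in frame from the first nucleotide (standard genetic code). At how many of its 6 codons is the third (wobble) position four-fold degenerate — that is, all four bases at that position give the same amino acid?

Codon 1 AAA (Lys): third position 2-fold.
Codon 2 AUC (Ile): third position 3-fold.
Codon 3 GGC (Gly): third position 4-fold.
Codon 4 GCU (Ala): third position 4-fold.
Codon 5 GGA (Gly): third position 4-fold.
Codon 6 AGU (Ser): third position 2-fold.
Four-fold degenerate third positions: 3.

3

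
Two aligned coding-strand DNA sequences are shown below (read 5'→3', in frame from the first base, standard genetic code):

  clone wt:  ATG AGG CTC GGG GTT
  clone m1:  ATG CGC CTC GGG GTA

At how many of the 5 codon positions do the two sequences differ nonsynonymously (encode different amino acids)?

Codon 1: ATG Met / ATG Met — identical.
Codon 2: AGG Arg / CGC Arg — synonymous.
Codon 3: CTC Leu / CTC Leu — identical.
Codon 4: GGG Gly / GGG Gly — identical.
Codon 5: GTT Val / GTA Val — synonymous.
Nonsynonymous differences: 0.

0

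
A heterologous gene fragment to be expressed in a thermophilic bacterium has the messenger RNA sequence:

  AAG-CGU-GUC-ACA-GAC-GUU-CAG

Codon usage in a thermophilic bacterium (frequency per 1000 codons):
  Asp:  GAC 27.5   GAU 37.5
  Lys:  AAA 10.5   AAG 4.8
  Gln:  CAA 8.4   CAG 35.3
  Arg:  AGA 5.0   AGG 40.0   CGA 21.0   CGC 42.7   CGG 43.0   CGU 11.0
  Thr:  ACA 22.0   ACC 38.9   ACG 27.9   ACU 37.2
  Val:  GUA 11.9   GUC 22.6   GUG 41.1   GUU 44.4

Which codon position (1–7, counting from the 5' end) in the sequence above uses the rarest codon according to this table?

1

Codon 1 AAG (Lys): 4.8 per 1000.
Codon 2 CGU (Arg): 11.0 per 1000.
Codon 3 GUC (Val): 22.6 per 1000.
Codon 4 ACA (Thr): 22.0 per 1000.
Codon 5 GAC (Asp): 27.5 per 1000.
Codon 6 GUU (Val): 44.4 per 1000.
Codon 7 CAG (Gln): 35.3 per 1000.
Lowest frequency is 4.8 at codon 1.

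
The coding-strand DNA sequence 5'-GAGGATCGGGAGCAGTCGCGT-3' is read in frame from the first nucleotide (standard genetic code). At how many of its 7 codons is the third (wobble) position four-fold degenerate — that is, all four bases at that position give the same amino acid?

3

Codon 1 GAG (Glu): third position 2-fold.
Codon 2 GAT (Asp): third position 2-fold.
Codon 3 CGG (Arg): third position 4-fold.
Codon 4 GAG (Glu): third position 2-fold.
Codon 5 CAG (Gln): third position 2-fold.
Codon 6 TCG (Ser): third position 4-fold.
Codon 7 CGT (Arg): third position 4-fold.
Four-fold degenerate third positions: 3.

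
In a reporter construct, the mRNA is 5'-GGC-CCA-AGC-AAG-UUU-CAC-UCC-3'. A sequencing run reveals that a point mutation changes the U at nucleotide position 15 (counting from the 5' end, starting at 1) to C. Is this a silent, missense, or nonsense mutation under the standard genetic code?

Position 15 falls in codon 5: UUU → Phe.
After the substitution the codon is UUC → Phe.
Both encode Phe, so the change is synonymous.

silent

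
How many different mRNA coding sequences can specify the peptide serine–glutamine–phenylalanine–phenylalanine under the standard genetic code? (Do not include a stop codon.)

48

Ser: 6 codons.
Gln: 2 codons.
Phe: 2 codons.
Phe: 2 codons.
6 × 2 × 2 × 2 = 48.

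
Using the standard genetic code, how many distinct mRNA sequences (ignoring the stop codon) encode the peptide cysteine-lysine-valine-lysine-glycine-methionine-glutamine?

256

Cys: 2 codons.
Lys: 2 codons.
Val: 4 codons.
Lys: 2 codons.
Gly: 4 codons.
Met: 1 codon.
Gln: 2 codons.
2 × 2 × 4 × 2 × 4 × 1 × 2 = 256.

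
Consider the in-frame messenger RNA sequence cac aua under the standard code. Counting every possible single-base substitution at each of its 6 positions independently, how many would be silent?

Codon 1 (CAC, His): 1 synonymous substitution.
Codon 2 (AUA, Ile): 2 synonymous substitutions.
Total: 1 + 2 = 3.

3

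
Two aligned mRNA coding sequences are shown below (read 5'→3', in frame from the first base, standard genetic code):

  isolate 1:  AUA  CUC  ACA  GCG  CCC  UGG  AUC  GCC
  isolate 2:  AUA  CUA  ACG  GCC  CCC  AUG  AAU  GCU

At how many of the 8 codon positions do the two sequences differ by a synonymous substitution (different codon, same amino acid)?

4

Codon 1: AUA Ile / AUA Ile — identical.
Codon 2: CUC Leu / CUA Leu — synonymous.
Codon 3: ACA Thr / ACG Thr — synonymous.
Codon 4: GCG Ala / GCC Ala — synonymous.
Codon 5: CCC Pro / CCC Pro — identical.
Codon 6: UGG Trp / AUG Met — nonsynonymous.
Codon 7: AUC Ile / AAU Asn — nonsynonymous.
Codon 8: GCC Ala / GCU Ala — synonymous.
Synonymous differences: 4.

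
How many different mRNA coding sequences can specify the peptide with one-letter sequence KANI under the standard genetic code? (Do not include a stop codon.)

Lys: 2 codons.
Ala: 4 codons.
Asn: 2 codons.
Ile: 3 codons.
2 × 4 × 2 × 3 = 48.

48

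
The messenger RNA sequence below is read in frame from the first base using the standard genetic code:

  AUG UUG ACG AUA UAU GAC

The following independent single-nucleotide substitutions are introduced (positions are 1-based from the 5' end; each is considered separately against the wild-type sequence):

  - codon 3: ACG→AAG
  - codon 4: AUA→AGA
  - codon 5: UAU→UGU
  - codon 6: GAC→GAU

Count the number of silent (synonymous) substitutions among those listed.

1

Codon 3: ACG (Thr) → AAG (Lys) — missense.
Codon 4: AUA (Ile) → AGA (Arg) — missense.
Codon 5: UAU (Tyr) → UGU (Cys) — missense.
Codon 6: GAC (Asp) → GAU (Asp) — synonymous.
Synonymous: 1 of 4.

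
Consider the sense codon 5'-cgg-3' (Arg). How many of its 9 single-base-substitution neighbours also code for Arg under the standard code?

Position 1: AGG → 1 synonymous.
Position 2: none → 0 synonymous.
Position 3: CGU, CGC, CGA → 3 synonymous.
Total: 1 + 0 + 3 = 4.

4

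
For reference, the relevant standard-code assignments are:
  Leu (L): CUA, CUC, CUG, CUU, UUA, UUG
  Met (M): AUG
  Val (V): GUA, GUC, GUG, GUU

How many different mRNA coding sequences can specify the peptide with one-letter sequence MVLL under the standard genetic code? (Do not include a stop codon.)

Met: 1 codon.
Val: 4 codons.
Leu: 6 codons.
Leu: 6 codons.
1 × 4 × 6 × 6 = 144.

144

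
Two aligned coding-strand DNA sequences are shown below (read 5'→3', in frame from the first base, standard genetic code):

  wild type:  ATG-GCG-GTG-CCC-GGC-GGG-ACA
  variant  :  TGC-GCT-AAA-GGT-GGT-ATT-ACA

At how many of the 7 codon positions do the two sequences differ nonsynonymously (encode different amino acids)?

4

Codon 1: ATG Met / TGC Cys — nonsynonymous.
Codon 2: GCG Ala / GCT Ala — synonymous.
Codon 3: GTG Val / AAA Lys — nonsynonymous.
Codon 4: CCC Pro / GGT Gly — nonsynonymous.
Codon 5: GGC Gly / GGT Gly — synonymous.
Codon 6: GGG Gly / ATT Ile — nonsynonymous.
Codon 7: ACA Thr / ACA Thr — identical.
Nonsynonymous differences: 4.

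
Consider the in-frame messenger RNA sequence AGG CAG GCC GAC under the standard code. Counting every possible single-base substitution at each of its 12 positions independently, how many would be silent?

Codon 1 (AGG, Arg): 2 synonymous substitutions.
Codon 2 (CAG, Gln): 1 synonymous substitution.
Codon 3 (GCC, Ala): 3 synonymous substitutions.
Codon 4 (GAC, Asp): 1 synonymous substitution.
Total: 2 + 1 + 3 + 1 = 7.

7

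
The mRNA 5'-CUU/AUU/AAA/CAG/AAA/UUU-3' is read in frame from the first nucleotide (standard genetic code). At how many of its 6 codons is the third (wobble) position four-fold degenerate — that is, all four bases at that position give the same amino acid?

1

Codon 1 CUU (Leu): third position 4-fold.
Codon 2 AUU (Ile): third position 3-fold.
Codon 3 AAA (Lys): third position 2-fold.
Codon 4 CAG (Gln): third position 2-fold.
Codon 5 AAA (Lys): third position 2-fold.
Codon 6 UUU (Phe): third position 2-fold.
Four-fold degenerate third positions: 1.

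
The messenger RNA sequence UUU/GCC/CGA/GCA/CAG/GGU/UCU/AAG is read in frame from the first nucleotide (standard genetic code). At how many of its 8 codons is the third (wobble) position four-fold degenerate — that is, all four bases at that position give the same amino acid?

5

Codon 1 UUU (Phe): third position 2-fold.
Codon 2 GCC (Ala): third position 4-fold.
Codon 3 CGA (Arg): third position 4-fold.
Codon 4 GCA (Ala): third position 4-fold.
Codon 5 CAG (Gln): third position 2-fold.
Codon 6 GGU (Gly): third position 4-fold.
Codon 7 UCU (Ser): third position 4-fold.
Codon 8 AAG (Lys): third position 2-fold.
Four-fold degenerate third positions: 5.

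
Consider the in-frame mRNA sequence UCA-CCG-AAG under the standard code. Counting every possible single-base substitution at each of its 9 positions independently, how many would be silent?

7

Codon 1 (UCA, Ser): 3 synonymous substitutions.
Codon 2 (CCG, Pro): 3 synonymous substitutions.
Codon 3 (AAG, Lys): 1 synonymous substitution.
Total: 3 + 3 + 1 = 7.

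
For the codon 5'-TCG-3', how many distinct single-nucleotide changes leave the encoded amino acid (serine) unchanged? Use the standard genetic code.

3

Position 1: none → 0 synonymous.
Position 2: none → 0 synonymous.
Position 3: TCT, TCC, TCA → 3 synonymous.
Total: 0 + 0 + 3 = 3.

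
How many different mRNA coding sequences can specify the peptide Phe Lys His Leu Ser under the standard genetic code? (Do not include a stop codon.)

Phe: 2 codons.
Lys: 2 codons.
His: 2 codons.
Leu: 6 codons.
Ser: 6 codons.
2 × 2 × 2 × 6 × 6 = 288.

288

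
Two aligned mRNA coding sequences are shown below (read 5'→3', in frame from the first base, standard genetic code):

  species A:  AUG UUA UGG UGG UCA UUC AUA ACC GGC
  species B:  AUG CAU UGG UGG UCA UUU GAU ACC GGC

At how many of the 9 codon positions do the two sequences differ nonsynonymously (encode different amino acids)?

2

Codon 1: AUG Met / AUG Met — identical.
Codon 2: UUA Leu / CAU His — nonsynonymous.
Codon 3: UGG Trp / UGG Trp — identical.
Codon 4: UGG Trp / UGG Trp — identical.
Codon 5: UCA Ser / UCA Ser — identical.
Codon 6: UUC Phe / UUU Phe — synonymous.
Codon 7: AUA Ile / GAU Asp — nonsynonymous.
Codon 8: ACC Thr / ACC Thr — identical.
Codon 9: GGC Gly / GGC Gly — identical.
Nonsynonymous differences: 2.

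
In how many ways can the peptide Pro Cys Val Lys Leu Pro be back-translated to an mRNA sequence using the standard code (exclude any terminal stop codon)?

1536

Pro: 4 codons.
Cys: 2 codons.
Val: 4 codons.
Lys: 2 codons.
Leu: 6 codons.
Pro: 4 codons.
4 × 2 × 4 × 2 × 6 × 4 = 1536.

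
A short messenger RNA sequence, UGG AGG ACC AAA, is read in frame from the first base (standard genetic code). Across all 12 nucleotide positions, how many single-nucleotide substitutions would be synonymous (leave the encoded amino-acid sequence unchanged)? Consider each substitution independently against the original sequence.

Codon 1 (UGG, Trp): 0 synonymous substitutions.
Codon 2 (AGG, Arg): 2 synonymous substitutions.
Codon 3 (ACC, Thr): 3 synonymous substitutions.
Codon 4 (AAA, Lys): 1 synonymous substitution.
Total: 0 + 2 + 3 + 1 = 6.

6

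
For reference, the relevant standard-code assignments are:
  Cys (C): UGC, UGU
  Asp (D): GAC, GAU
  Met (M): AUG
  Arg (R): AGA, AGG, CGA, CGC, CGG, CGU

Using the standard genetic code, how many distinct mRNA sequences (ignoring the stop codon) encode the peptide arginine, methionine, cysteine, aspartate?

Arg: 6 codons.
Met: 1 codon.
Cys: 2 codons.
Asp: 2 codons.
6 × 1 × 2 × 2 = 24.

24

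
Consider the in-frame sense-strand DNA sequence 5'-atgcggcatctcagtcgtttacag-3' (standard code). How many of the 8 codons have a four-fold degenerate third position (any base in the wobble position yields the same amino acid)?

3

Codon 1 ATG (Met): third position 1-fold.
Codon 2 CGG (Arg): third position 4-fold.
Codon 3 CAT (His): third position 2-fold.
Codon 4 CTC (Leu): third position 4-fold.
Codon 5 AGT (Ser): third position 2-fold.
Codon 6 CGT (Arg): third position 4-fold.
Codon 7 TTA (Leu): third position 2-fold.
Codon 8 CAG (Gln): third position 2-fold.
Four-fold degenerate third positions: 3.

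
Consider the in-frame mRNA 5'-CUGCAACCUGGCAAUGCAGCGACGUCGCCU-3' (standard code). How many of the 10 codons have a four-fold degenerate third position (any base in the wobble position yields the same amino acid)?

Codon 1 CUG (Leu): third position 4-fold.
Codon 2 CAA (Gln): third position 2-fold.
Codon 3 CCU (Pro): third position 4-fold.
Codon 4 GGC (Gly): third position 4-fold.
Codon 5 AAU (Asn): third position 2-fold.
Codon 6 GCA (Ala): third position 4-fold.
Codon 7 GCG (Ala): third position 4-fold.
Codon 8 ACG (Thr): third position 4-fold.
Codon 9 UCG (Ser): third position 4-fold.
Codon 10 CCU (Pro): third position 4-fold.
Four-fold degenerate third positions: 8.

8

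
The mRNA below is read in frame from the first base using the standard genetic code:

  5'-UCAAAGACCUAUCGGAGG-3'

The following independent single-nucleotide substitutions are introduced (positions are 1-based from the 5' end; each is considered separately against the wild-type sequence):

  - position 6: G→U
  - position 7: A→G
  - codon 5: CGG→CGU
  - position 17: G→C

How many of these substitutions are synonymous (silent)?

1

Codon 2: AAG (Lys) → AAU (Asn) — missense.
Codon 3: ACC (Thr) → GCC (Ala) — missense.
Codon 5: CGG (Arg) → CGU (Arg) — synonymous.
Codon 6: AGG (Arg) → ACG (Thr) — missense.
Synonymous: 1 of 4.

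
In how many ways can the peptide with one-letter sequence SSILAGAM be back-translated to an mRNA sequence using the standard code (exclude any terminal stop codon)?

41472

Ser: 6 codons.
Ser: 6 codons.
Ile: 3 codons.
Leu: 6 codons.
Ala: 4 codons.
Gly: 4 codons.
Ala: 4 codons.
Met: 1 codon.
6 × 6 × 3 × 6 × 4 × 4 × 4 × 1 = 41472.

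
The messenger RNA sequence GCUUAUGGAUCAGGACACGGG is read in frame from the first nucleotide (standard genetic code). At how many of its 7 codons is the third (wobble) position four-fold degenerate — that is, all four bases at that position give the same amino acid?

Codon 1 GCU (Ala): third position 4-fold.
Codon 2 UAU (Tyr): third position 2-fold.
Codon 3 GGA (Gly): third position 4-fold.
Codon 4 UCA (Ser): third position 4-fold.
Codon 5 GGA (Gly): third position 4-fold.
Codon 6 CAC (His): third position 2-fold.
Codon 7 GGG (Gly): third position 4-fold.
Four-fold degenerate third positions: 5.

5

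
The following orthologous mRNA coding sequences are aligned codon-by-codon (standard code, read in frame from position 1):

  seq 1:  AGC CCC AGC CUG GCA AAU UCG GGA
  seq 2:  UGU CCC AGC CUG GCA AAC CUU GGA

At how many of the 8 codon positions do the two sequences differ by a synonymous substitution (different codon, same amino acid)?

1

Codon 1: AGC Ser / UGU Cys — nonsynonymous.
Codon 2: CCC Pro / CCC Pro — identical.
Codon 3: AGC Ser / AGC Ser — identical.
Codon 4: CUG Leu / CUG Leu — identical.
Codon 5: GCA Ala / GCA Ala — identical.
Codon 6: AAU Asn / AAC Asn — synonymous.
Codon 7: UCG Ser / CUU Leu — nonsynonymous.
Codon 8: GGA Gly / GGA Gly — identical.
Synonymous differences: 1.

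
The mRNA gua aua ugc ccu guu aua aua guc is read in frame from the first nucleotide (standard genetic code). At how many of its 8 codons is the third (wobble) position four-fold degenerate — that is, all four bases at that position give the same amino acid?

4

Codon 1 GUA (Val): third position 4-fold.
Codon 2 AUA (Ile): third position 3-fold.
Codon 3 UGC (Cys): third position 2-fold.
Codon 4 CCU (Pro): third position 4-fold.
Codon 5 GUU (Val): third position 4-fold.
Codon 6 AUA (Ile): third position 3-fold.
Codon 7 AUA (Ile): third position 3-fold.
Codon 8 GUC (Val): third position 4-fold.
Four-fold degenerate third positions: 4.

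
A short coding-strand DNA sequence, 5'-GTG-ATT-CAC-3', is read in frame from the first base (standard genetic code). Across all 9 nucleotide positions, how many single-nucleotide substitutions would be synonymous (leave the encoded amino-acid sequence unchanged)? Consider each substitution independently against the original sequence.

Codon 1 (GTG, Val): 3 synonymous substitutions.
Codon 2 (ATT, Ile): 2 synonymous substitutions.
Codon 3 (CAC, His): 1 synonymous substitution.
Total: 3 + 2 + 1 = 6.

6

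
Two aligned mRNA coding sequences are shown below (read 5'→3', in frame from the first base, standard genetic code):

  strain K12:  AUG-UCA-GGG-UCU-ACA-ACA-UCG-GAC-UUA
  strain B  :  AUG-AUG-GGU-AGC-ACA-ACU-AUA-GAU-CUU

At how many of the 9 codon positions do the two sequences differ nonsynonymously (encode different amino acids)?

2

Codon 1: AUG Met / AUG Met — identical.
Codon 2: UCA Ser / AUG Met — nonsynonymous.
Codon 3: GGG Gly / GGU Gly — synonymous.
Codon 4: UCU Ser / AGC Ser — synonymous.
Codon 5: ACA Thr / ACA Thr — identical.
Codon 6: ACA Thr / ACU Thr — synonymous.
Codon 7: UCG Ser / AUA Ile — nonsynonymous.
Codon 8: GAC Asp / GAU Asp — synonymous.
Codon 9: UUA Leu / CUU Leu — synonymous.
Nonsynonymous differences: 2.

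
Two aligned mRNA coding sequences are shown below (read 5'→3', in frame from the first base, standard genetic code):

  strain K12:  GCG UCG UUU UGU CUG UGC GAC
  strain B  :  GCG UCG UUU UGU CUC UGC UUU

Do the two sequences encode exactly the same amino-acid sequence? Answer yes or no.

Codon 1: GCG Ala / GCG Ala — identical.
Codon 2: UCG Ser / UCG Ser — identical.
Codon 3: UUU Phe / UUU Phe — identical.
Codon 4: UGU Cys / UGU Cys — identical.
Codon 5: CUG Leu / CUC Leu — synonymous.
Codon 6: UGC Cys / UGC Cys — identical.
Codon 7: GAC Asp / UUU Phe — nonsynonymous.
Nonsynonymous differences: 1 → different protein.

no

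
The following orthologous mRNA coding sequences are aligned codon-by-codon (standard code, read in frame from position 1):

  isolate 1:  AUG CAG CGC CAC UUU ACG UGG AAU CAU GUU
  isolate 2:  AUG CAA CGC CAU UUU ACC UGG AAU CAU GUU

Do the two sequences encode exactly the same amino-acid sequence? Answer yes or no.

yes

Codon 1: AUG Met / AUG Met — identical.
Codon 2: CAG Gln / CAA Gln — synonymous.
Codon 3: CGC Arg / CGC Arg — identical.
Codon 4: CAC His / CAU His — synonymous.
Codon 5: UUU Phe / UUU Phe — identical.
Codon 6: ACG Thr / ACC Thr — synonymous.
Codon 7: UGG Trp / UGG Trp — identical.
Codon 8: AAU Asn / AAU Asn — identical.
Codon 9: CAU His / CAU His — identical.
Codon 10: GUU Val / GUU Val — identical.
Nonsynonymous differences: 0 → same protein.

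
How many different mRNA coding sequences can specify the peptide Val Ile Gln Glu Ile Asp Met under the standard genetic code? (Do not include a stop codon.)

288

Val: 4 codons.
Ile: 3 codons.
Gln: 2 codons.
Glu: 2 codons.
Ile: 3 codons.
Asp: 2 codons.
Met: 1 codon.
4 × 3 × 2 × 2 × 3 × 2 × 1 = 288.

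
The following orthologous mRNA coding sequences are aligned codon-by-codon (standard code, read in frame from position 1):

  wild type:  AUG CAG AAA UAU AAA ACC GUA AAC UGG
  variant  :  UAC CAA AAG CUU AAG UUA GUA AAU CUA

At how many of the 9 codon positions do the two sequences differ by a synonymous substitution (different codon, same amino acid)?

4

Codon 1: AUG Met / UAC Tyr — nonsynonymous.
Codon 2: CAG Gln / CAA Gln — synonymous.
Codon 3: AAA Lys / AAG Lys — synonymous.
Codon 4: UAU Tyr / CUU Leu — nonsynonymous.
Codon 5: AAA Lys / AAG Lys — synonymous.
Codon 6: ACC Thr / UUA Leu — nonsynonymous.
Codon 7: GUA Val / GUA Val — identical.
Codon 8: AAC Asn / AAU Asn — synonymous.
Codon 9: UGG Trp / CUA Leu — nonsynonymous.
Synonymous differences: 4.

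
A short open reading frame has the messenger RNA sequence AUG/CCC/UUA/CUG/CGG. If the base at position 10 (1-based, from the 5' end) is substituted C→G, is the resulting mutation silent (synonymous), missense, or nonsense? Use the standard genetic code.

Position 10 falls in codon 4: CUG → Leu.
After the substitution the codon is GUG → Val.
Leu ≠ Val, so this is a missense mutation.

missense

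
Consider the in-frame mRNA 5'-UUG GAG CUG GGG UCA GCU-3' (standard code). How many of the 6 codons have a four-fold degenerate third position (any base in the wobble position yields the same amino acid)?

Codon 1 UUG (Leu): third position 2-fold.
Codon 2 GAG (Glu): third position 2-fold.
Codon 3 CUG (Leu): third position 4-fold.
Codon 4 GGG (Gly): third position 4-fold.
Codon 5 UCA (Ser): third position 4-fold.
Codon 6 GCU (Ala): third position 4-fold.
Four-fold degenerate third positions: 4.

4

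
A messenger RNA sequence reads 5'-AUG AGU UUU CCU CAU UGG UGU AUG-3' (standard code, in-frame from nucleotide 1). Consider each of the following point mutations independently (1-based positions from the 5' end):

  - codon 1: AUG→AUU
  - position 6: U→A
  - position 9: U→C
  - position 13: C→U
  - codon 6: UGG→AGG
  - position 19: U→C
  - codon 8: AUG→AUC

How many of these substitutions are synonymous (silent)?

1

Codon 1: AUG (Met) → AUU (Ile) — missense.
Codon 2: AGU (Ser) → AGA (Arg) — missense.
Codon 3: UUU (Phe) → UUC (Phe) — synonymous.
Codon 5: CAU (His) → UAU (Tyr) — missense.
Codon 6: UGG (Trp) → AGG (Arg) — missense.
Codon 7: UGU (Cys) → CGU (Arg) — missense.
Codon 8: AUG (Met) → AUC (Ile) — missense.
Synonymous: 1 of 7.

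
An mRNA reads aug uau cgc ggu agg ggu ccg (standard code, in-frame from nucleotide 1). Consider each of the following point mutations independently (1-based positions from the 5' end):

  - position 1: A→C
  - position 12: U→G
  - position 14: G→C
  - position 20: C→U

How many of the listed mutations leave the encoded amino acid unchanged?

Codon 1: AUG (Met) → CUG (Leu) — missense.
Codon 4: GGU (Gly) → GGG (Gly) — synonymous.
Codon 5: AGG (Arg) → ACG (Thr) — missense.
Codon 7: CCG (Pro) → CUG (Leu) — missense.
Synonymous: 1 of 4.

1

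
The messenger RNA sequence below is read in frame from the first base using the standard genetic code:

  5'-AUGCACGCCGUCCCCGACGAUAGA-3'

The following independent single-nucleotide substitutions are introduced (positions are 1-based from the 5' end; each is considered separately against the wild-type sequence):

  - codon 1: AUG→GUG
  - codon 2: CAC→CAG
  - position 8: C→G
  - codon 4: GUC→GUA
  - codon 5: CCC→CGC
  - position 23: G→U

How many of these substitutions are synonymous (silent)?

1

Codon 1: AUG (Met) → GUG (Val) — missense.
Codon 2: CAC (His) → CAG (Gln) — missense.
Codon 3: GCC (Ala) → GGC (Gly) — missense.
Codon 4: GUC (Val) → GUA (Val) — synonymous.
Codon 5: CCC (Pro) → CGC (Arg) — missense.
Codon 8: AGA (Arg) → AUA (Ile) — missense.
Synonymous: 1 of 6.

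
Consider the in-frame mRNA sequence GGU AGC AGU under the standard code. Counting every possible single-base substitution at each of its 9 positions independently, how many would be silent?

Codon 1 (GGU, Gly): 3 synonymous substitutions.
Codon 2 (AGC, Ser): 1 synonymous substitution.
Codon 3 (AGU, Ser): 1 synonymous substitution.
Total: 3 + 1 + 1 = 5.

5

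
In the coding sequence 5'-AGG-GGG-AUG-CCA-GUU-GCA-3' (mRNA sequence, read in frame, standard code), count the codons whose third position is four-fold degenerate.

4

Codon 1 AGG (Arg): third position 2-fold.
Codon 2 GGG (Gly): third position 4-fold.
Codon 3 AUG (Met): third position 1-fold.
Codon 4 CCA (Pro): third position 4-fold.
Codon 5 GUU (Val): third position 4-fold.
Codon 6 GCA (Ala): third position 4-fold.
Four-fold degenerate third positions: 4.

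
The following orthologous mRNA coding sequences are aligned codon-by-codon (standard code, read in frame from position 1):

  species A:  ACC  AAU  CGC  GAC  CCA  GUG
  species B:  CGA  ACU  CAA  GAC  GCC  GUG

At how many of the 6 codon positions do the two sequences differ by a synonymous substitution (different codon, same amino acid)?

Codon 1: ACC Thr / CGA Arg — nonsynonymous.
Codon 2: AAU Asn / ACU Thr — nonsynonymous.
Codon 3: CGC Arg / CAA Gln — nonsynonymous.
Codon 4: GAC Asp / GAC Asp — identical.
Codon 5: CCA Pro / GCC Ala — nonsynonymous.
Codon 6: GUG Val / GUG Val — identical.
Synonymous differences: 0.

0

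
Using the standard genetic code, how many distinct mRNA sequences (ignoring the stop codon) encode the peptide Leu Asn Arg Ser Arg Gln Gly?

20736

Leu: 6 codons.
Asn: 2 codons.
Arg: 6 codons.
Ser: 6 codons.
Arg: 6 codons.
Gln: 2 codons.
Gly: 4 codons.
6 × 2 × 6 × 6 × 6 × 2 × 4 = 20736.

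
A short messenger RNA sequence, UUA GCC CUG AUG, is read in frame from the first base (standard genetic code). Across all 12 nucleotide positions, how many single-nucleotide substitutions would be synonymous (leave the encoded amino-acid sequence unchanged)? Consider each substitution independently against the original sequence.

9

Codon 1 (UUA, Leu): 2 synonymous substitutions.
Codon 2 (GCC, Ala): 3 synonymous substitutions.
Codon 3 (CUG, Leu): 4 synonymous substitutions.
Codon 4 (AUG, Met): 0 synonymous substitutions.
Total: 2 + 3 + 4 + 0 = 9.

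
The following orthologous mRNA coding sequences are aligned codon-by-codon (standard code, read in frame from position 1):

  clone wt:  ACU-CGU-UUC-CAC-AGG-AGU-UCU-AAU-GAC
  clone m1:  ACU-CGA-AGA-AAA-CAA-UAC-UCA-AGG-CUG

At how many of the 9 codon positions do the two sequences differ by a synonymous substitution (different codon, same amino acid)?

2

Codon 1: ACU Thr / ACU Thr — identical.
Codon 2: CGU Arg / CGA Arg — synonymous.
Codon 3: UUC Phe / AGA Arg — nonsynonymous.
Codon 4: CAC His / AAA Lys — nonsynonymous.
Codon 5: AGG Arg / CAA Gln — nonsynonymous.
Codon 6: AGU Ser / UAC Tyr — nonsynonymous.
Codon 7: UCU Ser / UCA Ser — synonymous.
Codon 8: AAU Asn / AGG Arg — nonsynonymous.
Codon 9: GAC Asp / CUG Leu — nonsynonymous.
Synonymous differences: 2.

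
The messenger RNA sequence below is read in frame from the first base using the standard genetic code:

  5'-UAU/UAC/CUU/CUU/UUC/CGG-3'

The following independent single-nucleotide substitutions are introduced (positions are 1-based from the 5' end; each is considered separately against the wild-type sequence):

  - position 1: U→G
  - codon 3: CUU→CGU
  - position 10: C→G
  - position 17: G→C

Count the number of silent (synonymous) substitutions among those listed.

Codon 1: UAU (Tyr) → GAU (Asp) — missense.
Codon 3: CUU (Leu) → CGU (Arg) — missense.
Codon 4: CUU (Leu) → GUU (Val) — missense.
Codon 6: CGG (Arg) → CCG (Pro) — missense.
Synonymous: 0 of 4.

0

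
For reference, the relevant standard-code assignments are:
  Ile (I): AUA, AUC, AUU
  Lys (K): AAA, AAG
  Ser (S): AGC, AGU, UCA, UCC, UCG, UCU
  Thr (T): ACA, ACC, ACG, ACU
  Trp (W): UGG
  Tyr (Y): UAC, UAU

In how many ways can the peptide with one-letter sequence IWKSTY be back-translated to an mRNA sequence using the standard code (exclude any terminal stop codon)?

288

Ile: 3 codons.
Trp: 1 codon.
Lys: 2 codons.
Ser: 6 codons.
Thr: 4 codons.
Tyr: 2 codons.
3 × 1 × 2 × 6 × 4 × 2 = 288.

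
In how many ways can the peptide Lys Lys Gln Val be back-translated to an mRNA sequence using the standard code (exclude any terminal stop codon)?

Lys: 2 codons.
Lys: 2 codons.
Gln: 2 codons.
Val: 4 codons.
2 × 2 × 2 × 4 = 32.

32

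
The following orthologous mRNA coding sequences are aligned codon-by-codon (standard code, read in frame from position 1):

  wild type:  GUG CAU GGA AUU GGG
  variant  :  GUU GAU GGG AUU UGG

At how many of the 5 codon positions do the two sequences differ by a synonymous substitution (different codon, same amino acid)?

Codon 1: GUG Val / GUU Val — synonymous.
Codon 2: CAU His / GAU Asp — nonsynonymous.
Codon 3: GGA Gly / GGG Gly — synonymous.
Codon 4: AUU Ile / AUU Ile — identical.
Codon 5: GGG Gly / UGG Trp — nonsynonymous.
Synonymous differences: 2.

2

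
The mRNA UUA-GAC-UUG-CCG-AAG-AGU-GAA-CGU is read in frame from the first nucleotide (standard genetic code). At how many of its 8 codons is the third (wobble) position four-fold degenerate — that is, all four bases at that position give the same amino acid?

Codon 1 UUA (Leu): third position 2-fold.
Codon 2 GAC (Asp): third position 2-fold.
Codon 3 UUG (Leu): third position 2-fold.
Codon 4 CCG (Pro): third position 4-fold.
Codon 5 AAG (Lys): third position 2-fold.
Codon 6 AGU (Ser): third position 2-fold.
Codon 7 GAA (Glu): third position 2-fold.
Codon 8 CGU (Arg): third position 4-fold.
Four-fold degenerate third positions: 2.

2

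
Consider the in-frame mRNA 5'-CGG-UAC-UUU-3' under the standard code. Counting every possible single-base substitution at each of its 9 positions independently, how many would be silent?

Codon 1 (CGG, Arg): 4 synonymous substitutions.
Codon 2 (UAC, Tyr): 1 synonymous substitution.
Codon 3 (UUU, Phe): 1 synonymous substitution.
Total: 4 + 1 + 1 = 6.

6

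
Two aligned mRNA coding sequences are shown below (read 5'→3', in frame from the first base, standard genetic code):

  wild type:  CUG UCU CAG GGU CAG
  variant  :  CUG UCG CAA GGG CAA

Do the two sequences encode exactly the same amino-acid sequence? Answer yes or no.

yes

Codon 1: CUG Leu / CUG Leu — identical.
Codon 2: UCU Ser / UCG Ser — synonymous.
Codon 3: CAG Gln / CAA Gln — synonymous.
Codon 4: GGU Gly / GGG Gly — synonymous.
Codon 5: CAG Gln / CAA Gln — synonymous.
Nonsynonymous differences: 0 → same protein.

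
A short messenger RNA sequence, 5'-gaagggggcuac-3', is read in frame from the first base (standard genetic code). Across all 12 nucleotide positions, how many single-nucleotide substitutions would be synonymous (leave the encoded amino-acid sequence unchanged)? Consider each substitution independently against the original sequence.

Codon 1 (GAA, Glu): 1 synonymous substitution.
Codon 2 (GGG, Gly): 3 synonymous substitutions.
Codon 3 (GGC, Gly): 3 synonymous substitutions.
Codon 4 (UAC, Tyr): 1 synonymous substitution.
Total: 1 + 3 + 3 + 1 = 8.

8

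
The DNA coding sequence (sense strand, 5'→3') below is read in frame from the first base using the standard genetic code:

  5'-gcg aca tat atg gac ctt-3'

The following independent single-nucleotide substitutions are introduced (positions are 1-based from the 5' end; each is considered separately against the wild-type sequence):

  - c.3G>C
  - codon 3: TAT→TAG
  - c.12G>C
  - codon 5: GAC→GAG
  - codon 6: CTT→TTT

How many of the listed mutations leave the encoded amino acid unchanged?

Codon 1: GCG (Ala) → GCC (Ala) — synonymous.
Codon 3: TAT (Tyr) → TAG (Stop) — nonsense.
Codon 4: ATG (Met) → ATC (Ile) — missense.
Codon 5: GAC (Asp) → GAG (Glu) — missense.
Codon 6: CTT (Leu) → TTT (Phe) — missense.
Synonymous: 1 of 5.

1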